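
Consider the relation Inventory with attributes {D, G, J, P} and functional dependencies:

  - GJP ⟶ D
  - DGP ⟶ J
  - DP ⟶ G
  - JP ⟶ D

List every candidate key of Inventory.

Attribute P never appears on the right-hand side of any dependency, so P must belong to every candidate key.
{P}⁺ = {P}, which is not all of the schema, so we must add further attributes.
{D, P}⁺: DP→G adds G; DGP→J adds J → {D, G, J, P}. Minimal: {P}⁺ = {P}; {D}⁺ = {D} — none reach the full schema.
{J, P}⁺: JP→D adds D; DP→G adds G → {D, G, J, P}. Minimal: {P}⁺ = {P}; {J}⁺ = {J} — none reach the full schema.

{D, P}; {J, P}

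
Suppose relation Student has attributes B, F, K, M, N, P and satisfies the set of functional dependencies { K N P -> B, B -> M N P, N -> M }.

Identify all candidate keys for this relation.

{B, F, K}⁺: B→MNP adds M, N, P → {B, F, K, M, N, P}. Minimal: {F, K}⁺ = {F, K}; {B, K}⁺ = {B, K, M, N, P}; {B, F}⁺ = {B, F, M, N, P} — none reach the full schema.
{F, K, N, P}⁺: KNP→B adds B; B→MNP adds M → {B, F, K, M, N, P}. Minimal: {K, N, P}⁺ = {B, K, M, N, P}; {F, N, P}⁺ = {F, M, N, P}; {F, K, P}⁺ = {F, K, P}; … — none reach the full schema.

(B, F, K); (F, K, N, P)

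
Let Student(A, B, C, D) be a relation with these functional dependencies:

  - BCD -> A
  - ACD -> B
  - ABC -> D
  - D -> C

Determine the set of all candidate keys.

AD, BD, ABC

{A, D}⁺: D→C adds C; ACD→B adds B → {A, B, C, D}.
{B, D}⁺: D→C adds C; BCD→A adds A → {A, B, C, D}.
{A, B, C}⁺: ABC→D adds D → {A, B, C, D}.
Any other superkey contains one of these as a subset, so there are no further candidate keys.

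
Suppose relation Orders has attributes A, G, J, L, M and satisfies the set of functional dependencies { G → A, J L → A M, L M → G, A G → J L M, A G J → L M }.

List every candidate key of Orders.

{G}⁺: G→A adds A; AG→JLM adds J, L, M → {A, G, J, L, M}.
{J, L}⁺: JL→AM adds A, M; LM→G adds G → {A, G, J, L, M}. Minimal: {L}⁺ = {L}; {J}⁺ = {J} — none reach the full schema.
{L, M}⁺: LM→G adds G; G→A adds A; AG→JLM adds J → {A, G, J, L, M}. Minimal: {M}⁺ = {M}; {L}⁺ = {L} — none reach the full schema.
Any other superkey contains one of these as a subset, so there are no further candidate keys.

G; JL; LM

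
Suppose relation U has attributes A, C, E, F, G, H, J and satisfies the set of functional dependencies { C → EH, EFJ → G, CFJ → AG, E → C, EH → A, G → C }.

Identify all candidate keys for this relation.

{C, F, J}⁺: C→EH adds E, H; EFJ→G adds G; CFJ→AG adds A → {A, C, E, F, G, H, J}.
{E, F, J}⁺: EFJ→G adds G; E→C adds C; C→EH adds H; CFJ→AG adds A → {A, C, E, F, G, H, J}.
{F, G, J}⁺: G→C adds C; C→EH adds E, H; CFJ→AG adds A → {A, C, E, F, G, H, J}.
Any other superkey contains one of these as a subset, so there are no further candidate keys.

{C, F, J}, {E, F, J}, {F, G, J}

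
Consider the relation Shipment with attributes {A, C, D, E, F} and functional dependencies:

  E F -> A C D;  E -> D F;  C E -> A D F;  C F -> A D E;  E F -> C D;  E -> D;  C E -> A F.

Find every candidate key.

E, CF

{E}⁺: E→DF adds D, F; EF→CD adds C; CE→AF adds A → {A, C, D, E, F}.
{C, F}⁺: CF→ADE adds A, D, E → {A, C, D, E, F}. Minimal: {F}⁺ = {F}; {C}⁺ = {C} — none reach the full schema.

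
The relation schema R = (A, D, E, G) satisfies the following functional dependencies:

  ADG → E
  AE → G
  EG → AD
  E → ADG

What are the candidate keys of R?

{E}; {A, D, G}

{E}⁺: E→ADG adds A, D, G → {A, D, E, G}.
{A, D, G}⁺: ADG→E adds E → {A, D, E, G}. Minimal: {D, G}⁺ = {D, G}; {A, G}⁺ = {A, G}; {A, D}⁺ = {A, D} — none reach the full schema.
Any other superkey contains one of these as a subset, so there are no further candidate keys.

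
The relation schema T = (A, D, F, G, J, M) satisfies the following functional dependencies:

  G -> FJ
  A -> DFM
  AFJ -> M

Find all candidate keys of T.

{A, G}

Attributes A, G never appear on any right-hand side, so every candidate key must contain {A, G}.
{A, G}⁺ = {A, D, F, G, J, M}, which is all of the schema, so {A, G} is the only candidate key.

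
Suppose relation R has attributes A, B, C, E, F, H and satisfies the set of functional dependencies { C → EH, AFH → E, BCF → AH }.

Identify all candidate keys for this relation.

{B, C, F}

Attributes B, C, F never appear on any right-hand side, so every candidate key must contain {B, C, F}.
{B, C, F}⁺ = {A, B, C, E, F, H}, which is all of the schema, so {B, C, F} is the only candidate key.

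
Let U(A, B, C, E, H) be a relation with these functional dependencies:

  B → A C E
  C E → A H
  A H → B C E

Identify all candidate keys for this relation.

B; AH; CE

{B}⁺: B→ACE adds A, C, E; CE→AH adds H → {A, B, C, E, H}.
{A, H}⁺: AH→BCE adds B, C, E → {A, B, C, E, H}. Minimal: {H}⁺ = {H}; {A}⁺ = {A} — none reach the full schema.
{C, E}⁺: CE→AH adds A, H; AH→BCE adds B → {A, B, C, E, H}. Minimal: {E}⁺ = {E}; {C}⁺ = {C} — none reach the full schema.
Any other superkey contains one of these as a subset, so there are no further candidate keys.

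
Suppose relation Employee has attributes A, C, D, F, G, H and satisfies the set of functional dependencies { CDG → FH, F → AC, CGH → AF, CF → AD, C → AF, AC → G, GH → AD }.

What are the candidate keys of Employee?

{C}⁺: C→AF adds A, F; AC→G adds G; CF→AD adds D; CDG→FH adds H → {A, C, D, F, G, H}.
{F}⁺: F→AC adds A, C; CF→AD adds D; AC→G adds G; CDG→FH adds H → {A, C, D, F, G, H}.

C, F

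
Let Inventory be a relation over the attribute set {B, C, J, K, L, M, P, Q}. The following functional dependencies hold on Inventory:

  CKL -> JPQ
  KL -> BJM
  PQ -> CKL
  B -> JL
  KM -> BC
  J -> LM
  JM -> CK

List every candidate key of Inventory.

{B}⁺: B→JL adds J, L; J→LM adds M; JM→CK adds C, K; CKL→JPQ adds P, Q → {B, C, J, K, L, M, P, Q}.
{J}⁺: J→LM adds L, M; JM→CK adds C, K; CKL→JPQ adds P, Q; KL→BJM adds B → {B, C, J, K, L, M, P, Q}.
{K, L}⁺: KL→BJM adds B, J, M; KM→BC adds C; CKL→JPQ adds P, Q → {B, C, J, K, L, M, P, Q}. Minimal: {L}⁺ = {L}; {K}⁺ = {K} — none reach the full schema.
{K, M}⁺: KM→BC adds B, C; B→JL adds J, L; CKL→JPQ adds P, Q → {B, C, J, K, L, M, P, Q}. Minimal: {M}⁺ = {M}; {K}⁺ = {K} — none reach the full schema.
{P, Q}⁺: PQ→CKL adds C, K, L; CKL→JPQ adds J; KL→BJM adds B, M → {B, C, J, K, L, M, P, Q}. Minimal: {Q}⁺ = {Q}; {P}⁺ = {P} — none reach the full schema.

{B}, {J}, {K, L}, {K, M}, {P, Q}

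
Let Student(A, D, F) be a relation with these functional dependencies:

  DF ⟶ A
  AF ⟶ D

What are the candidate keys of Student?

AF, DF

{A, F}⁺: AF→D adds D → {A, D, F}. Minimal: {F}⁺ = {F}; {A}⁺ = {A} — none reach the full schema.
{D, F}⁺: DF→A adds A → {A, D, F}. Minimal: {F}⁺ = {F}; {D}⁺ = {D} — none reach the full schema.
Any other superkey contains one of these as a subset, so there are no further candidate keys.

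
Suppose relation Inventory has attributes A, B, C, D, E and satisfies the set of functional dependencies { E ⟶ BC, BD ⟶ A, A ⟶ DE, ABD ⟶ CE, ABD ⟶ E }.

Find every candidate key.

{A}⁺: A→DE adds D, E; E→BC adds B, C → {A, B, C, D, E}.
{B, D}⁺: BD→A adds A; A→DE adds E; ABD→CE adds C → {A, B, C, D, E}. Minimal: {D}⁺ = {D}; {B}⁺ = {B} — none reach the full schema.
{D, E}⁺: E→BC adds B, C; BD→A adds A → {A, B, C, D, E}. Minimal: {E}⁺ = {B, C, E}; {D}⁺ = {D} — none reach the full schema.

A, BD, DE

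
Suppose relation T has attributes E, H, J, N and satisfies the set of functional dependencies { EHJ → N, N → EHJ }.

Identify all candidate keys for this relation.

{N}⁺: N→EHJ adds E, H, J → {E, H, J, N}.
{E, H, J}⁺: EHJ→N adds N → {E, H, J, N}. Minimal: {H, J}⁺ = {H, J}; {E, J}⁺ = {E, J}; {E, H}⁺ = {E, H} — none reach the full schema.
Any other superkey contains one of these as a subset, so there are no further candidate keys.

{N}, {E, H, J}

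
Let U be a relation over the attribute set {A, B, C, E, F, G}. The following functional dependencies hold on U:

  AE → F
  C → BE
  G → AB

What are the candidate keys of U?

Attributes C, G never appear on any right-hand side, so every candidate key must contain {C, G}.
{C, G}⁺ = {A, B, C, E, F, G}, which is all of the schema, so {C, G} is the only candidate key.

{C, G}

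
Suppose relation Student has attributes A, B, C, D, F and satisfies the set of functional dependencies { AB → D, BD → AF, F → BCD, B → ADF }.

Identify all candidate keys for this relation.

{B}⁺: B→ADF adds A, D, F; F→BCD adds C → {A, B, C, D, F}.
{F}⁺: F→BCD adds B, C, D; B→ADF adds A → {A, B, C, D, F}.
Any other superkey contains one of these as a subset, so there are no further candidate keys.

(B), (F)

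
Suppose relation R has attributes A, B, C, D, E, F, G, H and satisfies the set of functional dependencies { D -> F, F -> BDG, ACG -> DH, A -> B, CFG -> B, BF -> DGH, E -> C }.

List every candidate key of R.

(A, D, E), (A, E, F), (A, E, G)

{A, D, E}⁺: D→F adds F; F→BDG adds B, G; BF→DGH adds H; E→C adds C → {A, B, C, D, E, F, G, H}. Minimal: {D, E}⁺ = {B, C, D, E, F, G, H}; {A, E}⁺ = {A, B, C, E}; {A, D}⁺ = {A, B, D, F, G, H} — none reach the full schema.
{A, E, F}⁺: F→BDG adds B, D, G; BF→DGH adds H; E→C adds C → {A, B, C, D, E, F, G, H}. Minimal: {E, F}⁺ = {B, C, D, E, F, G, H}; {A, F}⁺ = {A, B, D, F, G, H}; {A, E}⁺ = {A, B, C, E} — none reach the full schema.
{A, E, G}⁺: A→B adds B; E→C adds C; ACG→DH adds D, H; D→F adds F → {A, B, C, D, E, F, G, H}. Minimal: {E, G}⁺ = {C, E, G}; {A, G}⁺ = {A, B, G}; {A, E}⁺ = {A, B, C, E} — none reach the full schema.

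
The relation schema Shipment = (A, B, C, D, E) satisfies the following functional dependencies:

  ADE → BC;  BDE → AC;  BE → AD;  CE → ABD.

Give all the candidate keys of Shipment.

Attribute E never appears on the right-hand side of any dependency, so E must belong to every candidate key.
{E}⁺ = {E}, which is not all of the schema, so we must add further attributes.
{B, E}⁺: BE→AD adds A, D; ADE→BC adds C → {A, B, C, D, E}.
{C, E}⁺: CE→ABD adds A, B, D → {A, B, C, D, E}.
{A, D, E}⁺: ADE→BC adds B, C → {A, B, C, D, E}.

{B, E}, {C, E}, {A, D, E}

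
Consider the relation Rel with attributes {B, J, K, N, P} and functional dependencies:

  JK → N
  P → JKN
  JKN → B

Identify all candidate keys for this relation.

{P}⁺: P→JKN adds J, K, N; JKN→B adds B → {B, J, K, N, P}.
No other minimal superkey exists.

{P}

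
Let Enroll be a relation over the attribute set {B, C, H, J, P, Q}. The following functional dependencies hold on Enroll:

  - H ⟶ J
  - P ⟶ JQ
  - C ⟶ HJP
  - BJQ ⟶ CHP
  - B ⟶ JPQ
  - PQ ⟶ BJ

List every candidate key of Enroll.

{B}⁺: B→JPQ adds J, P, Q; BJQ→CHP adds C, H → {B, C, H, J, P, Q}.
{C}⁺: C→HJP adds H, J, P; P→JQ adds Q; PQ→BJ adds B → {B, C, H, J, P, Q}.
{P}⁺: P→JQ adds J, Q; PQ→BJ adds B; BJQ→CHP adds C, H → {B, C, H, J, P, Q}.

B, C, P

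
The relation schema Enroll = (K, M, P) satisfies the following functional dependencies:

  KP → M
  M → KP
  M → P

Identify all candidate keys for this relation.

{M}⁺: M→KP adds K, P → {K, M, P}.
{K, P}⁺: KP→M adds M → {K, M, P}. Minimal: {P}⁺ = {P}; {K}⁺ = {K} — none reach the full schema.

M, KP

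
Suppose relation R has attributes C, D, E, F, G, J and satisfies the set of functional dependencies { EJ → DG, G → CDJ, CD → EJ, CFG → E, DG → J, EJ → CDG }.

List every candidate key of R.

{F, G}, {C, D, F}, {E, F, J}

{F, G}⁺: G→CDJ adds C, D, J; CD→EJ adds E → {C, D, E, F, G, J}. Minimal: {G}⁺ = {C, D, E, G, J}; {F}⁺ = {F} — none reach the full schema.
{C, D, F}⁺: CD→EJ adds E, J; EJ→CDG adds G → {C, D, E, F, G, J}. Minimal: {D, F}⁺ = {D, F}; {C, F}⁺ = {C, F}; {C, D}⁺ = {C, D, E, G, J} — none reach the full schema.
{E, F, J}⁺: EJ→DG adds D, G; G→CDJ adds C → {C, D, E, F, G, J}. Minimal: {F, J}⁺ = {F, J}; {E, J}⁺ = {C, D, E, G, J}; {E, F}⁺ = {E, F} — none reach the full schema.
Any other superkey contains one of these as a subset, so there are no further candidate keys.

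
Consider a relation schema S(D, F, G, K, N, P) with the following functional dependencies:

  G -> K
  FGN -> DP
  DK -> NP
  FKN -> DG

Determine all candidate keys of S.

Attribute F never appears on the right-hand side of any dependency, so F must belong to every candidate key.
{F}⁺ = {F}, which is not all of the schema, so we must add further attributes.
{D, F, G}⁺: G→K adds K; DK→NP adds N, P → {D, F, G, K, N, P}. Minimal: {F, G}⁺ = {F, G, K}; {D, G}⁺ = {D, G, K, N, P}; {D, F}⁺ = {D, F} — none reach the full schema.
{D, F, K}⁺: DK→NP adds N, P; FKN→DG adds G → {D, F, G, K, N, P}. Minimal: {F, K}⁺ = {F, K}; {D, K}⁺ = {D, K, N, P}; {D, F}⁺ = {D, F} — none reach the full schema.
{F, G, N}⁺: G→K adds K; FGN→DP adds D, P → {D, F, G, K, N, P}. Minimal: {G, N}⁺ = {G, K, N}; {F, N}⁺ = {F, N}; {F, G}⁺ = {F, G, K} — none reach the full schema.
{F, K, N}⁺: FKN→DG adds D, G; FGN→DP adds P → {D, F, G, K, N, P}. Minimal: {K, N}⁺ = {K, N}; {F, N}⁺ = {F, N}; {F, K}⁺ = {F, K} — none reach the full schema.
Any other superkey contains one of these as a subset, so there are no further candidate keys.

{D, F, G}, {D, F, K}, {F, G, N}, {F, K, N}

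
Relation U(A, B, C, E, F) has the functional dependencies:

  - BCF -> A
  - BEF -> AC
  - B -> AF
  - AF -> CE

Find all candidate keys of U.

Attribute B never appears on the right-hand side of any dependency, so B must belong to every candidate key.
{B}⁺ = {A, B, C, E, F}, which is all of the schema, so {B} is the only candidate key.

{B}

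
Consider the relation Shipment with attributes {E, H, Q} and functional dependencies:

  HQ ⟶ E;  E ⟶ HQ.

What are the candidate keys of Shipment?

{E}⁺: E→HQ adds H, Q → {E, H, Q}.
{H, Q}⁺: HQ→E adds E → {E, H, Q}. Minimal: {Q}⁺ = {Q}; {H}⁺ = {H} — none reach the full schema.

{E}, {H, Q}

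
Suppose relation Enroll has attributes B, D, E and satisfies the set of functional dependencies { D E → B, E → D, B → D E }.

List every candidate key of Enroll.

{B}⁺: B→DE adds D, E → {B, D, E}.
{E}⁺: E→D adds D; DE→B adds B → {B, D, E}.

(B), (E)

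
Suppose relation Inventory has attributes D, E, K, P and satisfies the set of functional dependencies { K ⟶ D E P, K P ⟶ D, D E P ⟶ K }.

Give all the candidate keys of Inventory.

{K}; {D, E, P}

{K}⁺: K→DEP adds D, E, P → {D, E, K, P}.
{D, E, P}⁺: DEP→K adds K → {D, E, K, P}. Minimal: {E, P}⁺ = {E, P}; {D, P}⁺ = {D, P}; {D, E}⁺ = {D, E} — none reach the full schema.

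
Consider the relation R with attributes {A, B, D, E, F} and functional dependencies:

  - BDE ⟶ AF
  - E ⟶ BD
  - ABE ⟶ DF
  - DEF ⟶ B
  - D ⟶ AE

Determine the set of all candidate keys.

{D}⁺: D→AE adds A, E; E→BD adds B; ABE→DF adds F → {A, B, D, E, F}.
{E}⁺: E→BD adds B, D; D→AE adds A; BDE→AF adds F → {A, B, D, E, F}.
Any other superkey contains one of these as a subset, so there are no further candidate keys.

D, E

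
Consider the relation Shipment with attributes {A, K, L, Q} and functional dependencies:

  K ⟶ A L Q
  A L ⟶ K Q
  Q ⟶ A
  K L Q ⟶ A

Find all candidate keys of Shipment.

{K}⁺: K→ALQ adds A, L, Q → {A, K, L, Q}.
{A, L}⁺: AL→KQ adds K, Q → {A, K, L, Q}. Minimal: {L}⁺ = {L}; {A}⁺ = {A} — none reach the full schema.
{L, Q}⁺: Q→A adds A; AL→KQ adds K → {A, K, L, Q}. Minimal: {Q}⁺ = {A, Q}; {L}⁺ = {L} — none reach the full schema.

{K}; {A, L}; {L, Q}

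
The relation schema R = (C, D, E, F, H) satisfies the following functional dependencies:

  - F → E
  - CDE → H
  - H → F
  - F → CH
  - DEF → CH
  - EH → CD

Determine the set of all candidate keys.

{F}; {H}; {C, D, E}

{F}⁺: F→E adds E; F→CH adds C, H; EH→CD adds D → {C, D, E, F, H}.
{H}⁺: H→F adds F; F→CH adds C; F→E adds E; EH→CD adds D → {C, D, E, F, H}.
{C, D, E}⁺: CDE→H adds H; H→F adds F → {C, D, E, F, H}. Minimal: {D, E}⁺ = {D, E}; {C, E}⁺ = {C, E}; {C, D}⁺ = {C, D} — none reach the full schema.
Any other superkey contains one of these as a subset, so there are no further candidate keys.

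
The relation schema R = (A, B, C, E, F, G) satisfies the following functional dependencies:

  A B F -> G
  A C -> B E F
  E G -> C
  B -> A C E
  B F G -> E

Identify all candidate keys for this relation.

{B}⁺: B→ACE adds A, C, E; AC→BEF adds F; ABF→G adds G → {A, B, C, E, F, G}.
{A, C}⁺: AC→BEF adds B, E, F; ABF→G adds G → {A, B, C, E, F, G}. Minimal: {C}⁺ = {C}; {A}⁺ = {A} — none reach the full schema.
{A, E, G}⁺: EG→C adds C; AC→BEF adds B, F → {A, B, C, E, F, G}. Minimal: {E, G}⁺ = {C, E, G}; {A, G}⁺ = {A, G}; {A, E}⁺ = {A, E} — none reach the full schema.
Any other superkey contains one of these as a subset, so there are no further candidate keys.

{B}; {A, C}; {A, E, G}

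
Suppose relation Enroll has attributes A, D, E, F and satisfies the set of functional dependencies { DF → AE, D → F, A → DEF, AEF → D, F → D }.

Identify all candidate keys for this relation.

{A}; {D}; {F}

{A}⁺: A→DEF adds D, E, F → {A, D, E, F}.
{D}⁺: D→F adds F; DF→AE adds A, E → {A, D, E, F}.
{F}⁺: F→D adds D; DF→AE adds A, E → {A, D, E, F}.
Any other superkey contains one of these as a subset, so there are no further candidate keys.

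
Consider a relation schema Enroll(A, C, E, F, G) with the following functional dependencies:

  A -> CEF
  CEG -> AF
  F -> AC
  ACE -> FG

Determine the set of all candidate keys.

{A}⁺: A→CEF adds C, E, F; ACE→FG adds G → {A, C, E, F, G}.
{F}⁺: F→AC adds A, C; A→CEF adds E; ACE→FG adds G → {A, C, E, F, G}.
{C, E, G}⁺: CEG→AF adds A, F → {A, C, E, F, G}. Minimal: {E, G}⁺ = {E, G}; {C, G}⁺ = {C, G}; {C, E}⁺ = {C, E} — none reach the full schema.
Any other superkey contains one of these as a subset, so there are no further candidate keys.

(A), (F), (C, E, G)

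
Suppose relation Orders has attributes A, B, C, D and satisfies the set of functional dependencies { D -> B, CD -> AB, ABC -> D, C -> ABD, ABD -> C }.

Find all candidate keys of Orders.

{C}; {A, D}

{C}⁺: C→ABD adds A, B, D → {A, B, C, D}.
{A, D}⁺: D→B adds B; ABD→C adds C → {A, B, C, D}. Minimal: {D}⁺ = {B, D}; {A}⁺ = {A} — none reach the full schema.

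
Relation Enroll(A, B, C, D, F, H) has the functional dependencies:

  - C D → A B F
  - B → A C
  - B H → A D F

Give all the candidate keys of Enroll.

{B, H}, {C, D, H}

{B, H}⁺: B→AC adds A, C; BH→ADF adds D, F → {A, B, C, D, F, H}. Minimal: {H}⁺ = {H}; {B}⁺ = {A, B, C} — none reach the full schema.
{C, D, H}⁺: CD→ABF adds A, B, F → {A, B, C, D, F, H}. Minimal: {D, H}⁺ = {D, H}; {C, H}⁺ = {C, H}; {C, D}⁺ = {A, B, C, D, F} — none reach the full schema.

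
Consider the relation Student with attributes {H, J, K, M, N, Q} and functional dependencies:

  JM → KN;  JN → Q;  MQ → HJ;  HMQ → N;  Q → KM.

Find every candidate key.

{Q}⁺: Q→KM adds K, M; MQ→HJ adds H, J; HMQ→N adds N → {H, J, K, M, N, Q}.
{J, M}⁺: JM→KN adds K, N; JN→Q adds Q; MQ→HJ adds H → {H, J, K, M, N, Q}. Minimal: {M}⁺ = {M}; {J}⁺ = {J} — none reach the full schema.
{J, N}⁺: JN→Q adds Q; Q→KM adds K, M; MQ→HJ adds H → {H, J, K, M, N, Q}. Minimal: {N}⁺ = {N}; {J}⁺ = {J} — none reach the full schema.
Any other superkey contains one of these as a subset, so there are no further candidate keys.

Q, JM, JN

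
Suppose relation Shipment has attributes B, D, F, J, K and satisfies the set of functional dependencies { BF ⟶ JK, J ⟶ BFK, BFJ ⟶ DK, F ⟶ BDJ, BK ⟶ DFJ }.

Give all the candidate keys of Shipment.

{F}⁺: F→BDJ adds B, D, J; BF→JK adds K → {B, D, F, J, K}.
{J}⁺: J→BFK adds B, F, K; BFJ→DK adds D → {B, D, F, J, K}.
{B, K}⁺: BK→DFJ adds D, F, J → {B, D, F, J, K}.
Any other superkey contains one of these as a subset, so there are no further candidate keys.

(F), (J), (B, K)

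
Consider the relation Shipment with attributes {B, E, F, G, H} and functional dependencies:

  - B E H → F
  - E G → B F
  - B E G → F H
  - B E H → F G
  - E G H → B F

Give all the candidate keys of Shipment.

EG, BEH

Attribute E never appears on the right-hand side of any dependency, so E must belong to every candidate key.
{E}⁺ = {E}, which is not all of the schema, so we must add further attributes.
{E, G}⁺: EG→BF adds B, F; BEG→FH adds H → {B, E, F, G, H}. Minimal: {G}⁺ = {G}; {E}⁺ = {E} — none reach the full schema.
{B, E, H}⁺: BEH→F adds F; BEH→FG adds G → {B, E, F, G, H}. Minimal: {E, H}⁺ = {E, H}; {B, H}⁺ = {B, H}; {B, E}⁺ = {B, E} — none reach the full schema.
Any other superkey contains one of these as a subset, so there are no further candidate keys.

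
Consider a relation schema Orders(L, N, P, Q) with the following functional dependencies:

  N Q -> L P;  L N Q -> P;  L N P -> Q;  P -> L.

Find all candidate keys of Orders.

{N, P}⁺: P→L adds L; LNP→Q adds Q → {L, N, P, Q}. Minimal: {P}⁺ = {L, P}; {N}⁺ = {N} — none reach the full schema.
{N, Q}⁺: NQ→LP adds L, P → {L, N, P, Q}. Minimal: {Q}⁺ = {Q}; {N}⁺ = {N} — none reach the full schema.
Any other superkey contains one of these as a subset, so there are no further candidate keys.

NP; NQ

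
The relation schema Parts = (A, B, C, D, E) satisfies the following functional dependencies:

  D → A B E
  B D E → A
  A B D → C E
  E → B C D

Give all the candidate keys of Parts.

{D}⁺: D→ABE adds A, B, E; ABD→CE adds C → {A, B, C, D, E}.
{E}⁺: E→BCD adds B, C, D; D→ABE adds A → {A, B, C, D, E}.
Any other superkey contains one of these as a subset, so there are no further candidate keys.

{D}; {E}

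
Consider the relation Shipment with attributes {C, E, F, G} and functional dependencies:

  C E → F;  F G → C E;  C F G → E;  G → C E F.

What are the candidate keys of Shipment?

Attribute G never appears on the right-hand side of any dependency, so G must belong to every candidate key.
{G}⁺ = {C, E, F, G}, which is all of the schema, so {G} is the only candidate key.

{G}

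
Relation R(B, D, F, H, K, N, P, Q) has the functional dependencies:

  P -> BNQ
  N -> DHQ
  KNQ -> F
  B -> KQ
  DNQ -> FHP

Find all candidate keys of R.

(N), (P)

{N}⁺: N→DHQ adds D, H, Q; DNQ→FHP adds F, P; P→BNQ adds B; B→KQ adds K → {B, D, F, H, K, N, P, Q}.
{P}⁺: P→BNQ adds B, N, Q; N→DHQ adds D, H; B→KQ adds K; DNQ→FHP adds F → {B, D, F, H, K, N, P, Q}.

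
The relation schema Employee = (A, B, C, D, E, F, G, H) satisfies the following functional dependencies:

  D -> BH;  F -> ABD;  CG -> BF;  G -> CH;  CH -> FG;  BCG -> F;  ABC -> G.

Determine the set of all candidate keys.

{E, G}⁺: G→CH adds C, H; CH→FG adds F; F→ABD adds A, B, D → {A, B, C, D, E, F, G, H}. Minimal: {G}⁺ = {A, B, C, D, F, G, H}; {E}⁺ = {E} — none reach the full schema.
{C, D, E}⁺: D→BH adds B, H; CH→FG adds F, G; F→ABD adds A → {A, B, C, D, E, F, G, H}. Minimal: {D, E}⁺ = {B, D, E, H}; {C, E}⁺ = {C, E}; {C, D}⁺ = {A, B, C, D, F, G, H} — none reach the full schema.
{C, E, F}⁺: F→ABD adds A, B, D; ABC→G adds G; D→BH adds H → {A, B, C, D, E, F, G, H}. Minimal: {E, F}⁺ = {A, B, D, E, F, H}; {C, F}⁺ = {A, B, C, D, F, G, H}; {C, E}⁺ = {C, E} — none reach the full schema.
{C, E, H}⁺: CH→FG adds F, G; F→ABD adds A, B, D → {A, B, C, D, E, F, G, H}. Minimal: {E, H}⁺ = {E, H}; {C, H}⁺ = {A, B, C, D, F, G, H}; {C, E}⁺ = {C, E} — none reach the full schema.
{A, B, C, E}⁺: ABC→G adds G; CG→BF adds F; G→CH adds H; F→ABD adds D → {A, B, C, D, E, F, G, H}. Minimal: {B, C, E}⁺ = {B, C, E}; {A, C, E}⁺ = {A, C, E}; {A, B, E}⁺ = {A, B, E}; … — none reach the full schema.
Any other superkey contains one of these as a subset, so there are no further candidate keys.

(E, G), (C, D, E), (C, E, F), (C, E, H), (A, B, C, E)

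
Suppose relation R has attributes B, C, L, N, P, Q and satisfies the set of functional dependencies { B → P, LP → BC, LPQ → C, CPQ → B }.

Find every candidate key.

Attributes L, N, Q never appear on any right-hand side, so every candidate key must contain {L, N, Q}.
{L, N, Q}⁺ = {L, N, Q}, which is not all of the schema, so we must add further attributes.
{B, L, N, Q}⁺: B→P adds P; LP→BC adds C → {B, C, L, N, P, Q}. Minimal: {L, N, Q}⁺ = {L, N, Q}; {B, N, Q}⁺ = {B, N, P, Q}; {B, L, Q}⁺ = {B, C, L, P, Q}; … — none reach the full schema.
{L, N, P, Q}⁺: LP→BC adds B, C → {B, C, L, N, P, Q}. Minimal: {N, P, Q}⁺ = {N, P, Q}; {L, P, Q}⁺ = {B, C, L, P, Q}; {L, N, Q}⁺ = {L, N, Q}; … — none reach the full schema.
Any other superkey contains one of these as a subset, so there are no further candidate keys.

{B, L, N, Q}, {L, N, P, Q}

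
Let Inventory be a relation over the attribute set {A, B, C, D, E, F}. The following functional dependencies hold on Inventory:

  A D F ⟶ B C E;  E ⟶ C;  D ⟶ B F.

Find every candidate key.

{A, D}⁺: D→BF adds B, F; ADF→BCE adds C, E → {A, B, C, D, E, F}. Minimal: {D}⁺ = {B, D, F}; {A}⁺ = {A} — none reach the full schema.

{A, D}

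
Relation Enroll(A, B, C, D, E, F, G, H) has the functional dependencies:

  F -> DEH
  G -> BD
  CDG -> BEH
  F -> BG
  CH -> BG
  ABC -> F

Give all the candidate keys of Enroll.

(A, B, C); (A, C, F); (A, C, G); (A, C, H)

{A, B, C}⁺: ABC→F adds F; F→DEH adds D, E, H; F→BG adds G → {A, B, C, D, E, F, G, H}. Minimal: {B, C}⁺ = {B, C}; {A, C}⁺ = {A, C}; {A, B}⁺ = {A, B} — none reach the full schema.
{A, C, F}⁺: F→DEH adds D, E, H; F→BG adds B, G → {A, B, C, D, E, F, G, H}. Minimal: {C, F}⁺ = {B, C, D, E, F, G, H}; {A, F}⁺ = {A, B, D, E, F, G, H}; {A, C}⁺ = {A, C} — none reach the full schema.
{A, C, G}⁺: G→BD adds B, D; CDG→BEH adds E, H; ABC→F adds F → {A, B, C, D, E, F, G, H}. Minimal: {C, G}⁺ = {B, C, D, E, G, H}; {A, G}⁺ = {A, B, D, G}; {A, C}⁺ = {A, C} — none reach the full schema.
{A, C, H}⁺: CH→BG adds B, G; ABC→F adds F; F→DEH adds D, E → {A, B, C, D, E, F, G, H}. Minimal: {C, H}⁺ = {B, C, D, E, G, H}; {A, H}⁺ = {A, H}; {A, C}⁺ = {A, C} — none reach the full schema.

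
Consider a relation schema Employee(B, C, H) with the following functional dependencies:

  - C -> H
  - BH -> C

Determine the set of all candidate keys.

{B, C}; {B, H}

Attribute B never appears on the right-hand side of any dependency, so B must belong to every candidate key.
{B}⁺ = {B}, which is not all of the schema, so we must add further attributes.
{B, C}⁺: C→H adds H → {B, C, H}. Minimal: {C}⁺ = {C, H}; {B}⁺ = {B} — none reach the full schema.
{B, H}⁺: BH→C adds C → {B, C, H}. Minimal: {H}⁺ = {H}; {B}⁺ = {B} — none reach the full schema.
Any other superkey contains one of these as a subset, so there are no further candidate keys.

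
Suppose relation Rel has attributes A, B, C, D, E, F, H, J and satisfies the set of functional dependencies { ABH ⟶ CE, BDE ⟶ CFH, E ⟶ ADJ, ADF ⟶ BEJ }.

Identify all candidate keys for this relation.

{B, E}⁺: E→ADJ adds A, D, J; BDE→CFH adds C, F, H → {A, B, C, D, E, F, H, J}. Minimal: {E}⁺ = {A, D, E, J}; {B}⁺ = {B} — none reach the full schema.
{E, F}⁺: E→ADJ adds A, D, J; ADF→BEJ adds B; BDE→CFH adds C, H → {A, B, C, D, E, F, H, J}. Minimal: {F}⁺ = {F}; {E}⁺ = {A, D, E, J} — none reach the full schema.
{A, B, H}⁺: ABH→CE adds C, E; E→ADJ adds D, J; BDE→CFH adds F → {A, B, C, D, E, F, H, J}. Minimal: {B, H}⁺ = {B, H}; {A, H}⁺ = {A, H}; {A, B}⁺ = {A, B} — none reach the full schema.
{A, D, F}⁺: ADF→BEJ adds B, E, J; BDE→CFH adds C, H → {A, B, C, D, E, F, H, J}. Minimal: {D, F}⁺ = {D, F}; {A, F}⁺ = {A, F}; {A, D}⁺ = {A, D} — none reach the full schema.

(B, E), (E, F), (A, B, H), (A, D, F)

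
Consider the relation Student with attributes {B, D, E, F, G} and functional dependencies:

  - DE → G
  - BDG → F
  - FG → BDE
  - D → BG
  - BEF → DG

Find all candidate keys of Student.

{D}, {F, G}, {B, E, F}

{D}⁺: D→BG adds B, G; BDG→F adds F; FG→BDE adds E → {B, D, E, F, G}.
{F, G}⁺: FG→BDE adds B, D, E → {B, D, E, F, G}.
{B, E, F}⁺: BEF→DG adds D, G → {B, D, E, F, G}.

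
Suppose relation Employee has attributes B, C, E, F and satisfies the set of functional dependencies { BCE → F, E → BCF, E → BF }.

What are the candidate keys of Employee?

Attribute E never appears on the right-hand side of any dependency, so E must belong to every candidate key.
{E}⁺ = {B, C, E, F}, which is all of the schema, so {E} is the only candidate key.

{E}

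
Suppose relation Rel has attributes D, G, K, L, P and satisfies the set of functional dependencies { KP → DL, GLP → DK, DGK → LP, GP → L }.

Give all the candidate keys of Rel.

{G, P}, {D, G, K}

Attribute G never appears on the right-hand side of any dependency, so G must belong to every candidate key.
{G}⁺ = {G}, which is not all of the schema, so we must add further attributes.
{G, P}⁺: GP→L adds L; GLP→DK adds D, K → {D, G, K, L, P}.
{D, G, K}⁺: DGK→LP adds L, P → {D, G, K, L, P}.
Any other superkey contains one of these as a subset, so there are no further candidate keys.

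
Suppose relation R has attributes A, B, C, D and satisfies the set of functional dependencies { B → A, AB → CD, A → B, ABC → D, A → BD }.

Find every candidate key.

A, B

{A}⁺: A→B adds B; A→BD adds D; AB→CD adds C → {A, B, C, D}.
{B}⁺: B→A adds A; AB→CD adds C, D → {A, B, C, D}.
Any other superkey contains one of these as a subset, so there are no further candidate keys.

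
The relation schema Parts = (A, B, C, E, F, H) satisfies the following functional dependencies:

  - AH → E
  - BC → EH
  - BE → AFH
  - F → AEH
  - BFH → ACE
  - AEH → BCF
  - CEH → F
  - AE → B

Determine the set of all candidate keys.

(F), (A, E), (A, H), (B, C), (B, E), (C, E, H)

{F}⁺: F→AEH adds A, E, H; AEH→BCF adds B, C → {A, B, C, E, F, H}.
{A, E}⁺: AE→B adds B; BE→AFH adds F, H; BFH→ACE adds C → {A, B, C, E, F, H}. Minimal: {E}⁺ = {E}; {A}⁺ = {A} — none reach the full schema.
{A, H}⁺: AH→E adds E; AEH→BCF adds B, C, F → {A, B, C, E, F, H}. Minimal: {H}⁺ = {H}; {A}⁺ = {A} — none reach the full schema.
{B, C}⁺: BC→EH adds E, H; BE→AFH adds A, F → {A, B, C, E, F, H}. Minimal: {C}⁺ = {C}; {B}⁺ = {B} — none reach the full schema.
{B, E}⁺: BE→AFH adds A, F, H; BFH→ACE adds C → {A, B, C, E, F, H}. Minimal: {E}⁺ = {E}; {B}⁺ = {B} — none reach the full schema.
{C, E, H}⁺: CEH→F adds F; F→AEH adds A; AEH→BCF adds B → {A, B, C, E, F, H}. Minimal: {E, H}⁺ = {E, H}; {C, H}⁺ = {C, H}; {C, E}⁺ = {C, E} — none reach the full schema.
Any other superkey contains one of these as a subset, so there are no further candidate keys.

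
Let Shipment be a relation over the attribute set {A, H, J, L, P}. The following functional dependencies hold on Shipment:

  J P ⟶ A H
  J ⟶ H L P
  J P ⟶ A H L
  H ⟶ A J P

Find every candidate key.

{H}⁺: H→AJP adds A, J, P; J→HLP adds L → {A, H, J, L, P}.
{J}⁺: J→HLP adds H, L, P; JP→AHL adds A → {A, H, J, L, P}.
Any other superkey contains one of these as a subset, so there are no further candidate keys.

{H}, {J}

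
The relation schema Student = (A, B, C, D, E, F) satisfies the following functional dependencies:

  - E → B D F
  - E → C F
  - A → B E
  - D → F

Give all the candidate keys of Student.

Attribute A never appears on the right-hand side of any dependency, so A must belong to every candidate key.
{A}⁺ = {A, B, C, D, E, F}, which is all of the schema, so {A} is the only candidate key.

(A)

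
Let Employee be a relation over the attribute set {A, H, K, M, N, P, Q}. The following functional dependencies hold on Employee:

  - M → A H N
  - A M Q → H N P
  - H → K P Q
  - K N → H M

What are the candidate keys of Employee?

{M}⁺: M→AHN adds A, H, N; H→KPQ adds K, P, Q → {A, H, K, M, N, P, Q}.
{H, N}⁺: H→KPQ adds K, P, Q; KN→HM adds M; M→AHN adds A → {A, H, K, M, N, P, Q}. Minimal: {N}⁺ = {N}; {H}⁺ = {H, K, P, Q} — none reach the full schema.
{K, N}⁺: KN→HM adds H, M; M→AHN adds A; H→KPQ adds P, Q → {A, H, K, M, N, P, Q}. Minimal: {N}⁺ = {N}; {K}⁺ = {K} — none reach the full schema.
Any other superkey contains one of these as a subset, so there are no further candidate keys.

{M}, {H, N}, {K, N}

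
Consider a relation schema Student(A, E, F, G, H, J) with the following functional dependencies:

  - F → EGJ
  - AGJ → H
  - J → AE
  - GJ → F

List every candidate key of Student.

(F), (G, J)

{F}⁺: F→EGJ adds E, G, J; J→AE adds A; AGJ→H adds H → {A, E, F, G, H, J}.
{G, J}⁺: J→AE adds A, E; GJ→F adds F; AGJ→H adds H → {A, E, F, G, H, J}. Minimal: {J}⁺ = {A, E, J}; {G}⁺ = {G} — none reach the full schema.
Any other superkey contains one of these as a subset, so there are no further candidate keys.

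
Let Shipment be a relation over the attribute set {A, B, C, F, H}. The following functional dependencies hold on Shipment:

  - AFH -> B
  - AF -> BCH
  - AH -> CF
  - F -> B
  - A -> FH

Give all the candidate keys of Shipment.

{A}

Attribute A never appears on the right-hand side of any dependency, so A must belong to every candidate key.
{A}⁺ = {A, B, C, F, H}, which is all of the schema, so {A} is the only candidate key.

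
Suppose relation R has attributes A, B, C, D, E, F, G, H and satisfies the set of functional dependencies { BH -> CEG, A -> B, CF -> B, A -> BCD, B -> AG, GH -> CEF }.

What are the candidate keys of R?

{A, H}⁺: A→B adds B; A→BCD adds C, D; B→AG adds G; GH→CEF adds E, F → {A, B, C, D, E, F, G, H}. Minimal: {H}⁺ = {H}; {A}⁺ = {A, B, C, D, G} — none reach the full schema.
{B, H}⁺: BH→CEG adds C, E, G; B→AG adds A; GH→CEF adds F; A→BCD adds D → {A, B, C, D, E, F, G, H}. Minimal: {H}⁺ = {H}; {B}⁺ = {A, B, C, D, G} — none reach the full schema.
{G, H}⁺: GH→CEF adds C, E, F; CF→B adds B; B→AG adds A; A→BCD adds D → {A, B, C, D, E, F, G, H}. Minimal: {H}⁺ = {H}; {G}⁺ = {G} — none reach the full schema.
{C, F, H}⁺: CF→B adds B; B→AG adds A, G; GH→CEF adds E; A→BCD adds D → {A, B, C, D, E, F, G, H}. Minimal: {F, H}⁺ = {F, H}; {C, H}⁺ = {C, H}; {C, F}⁺ = {A, B, C, D, F, G} — none reach the full schema.
Any other superkey contains one of these as a subset, so there are no further candidate keys.

{A, H}, {B, H}, {G, H}, {C, F, H}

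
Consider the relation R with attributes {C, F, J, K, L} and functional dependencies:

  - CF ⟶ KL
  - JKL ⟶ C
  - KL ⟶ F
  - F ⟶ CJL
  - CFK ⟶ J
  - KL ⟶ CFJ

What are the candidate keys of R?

{F}; {K, L}

{F}⁺: F→CJL adds C, J, L; CF→KL adds K → {C, F, J, K, L}.
{K, L}⁺: KL→F adds F; F→CJL adds C, J → {C, F, J, K, L}. Minimal: {L}⁺ = {L}; {K}⁺ = {K} — none reach the full schema.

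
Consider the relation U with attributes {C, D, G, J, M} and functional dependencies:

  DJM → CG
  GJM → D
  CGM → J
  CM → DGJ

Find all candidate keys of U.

Attribute M never appears on the right-hand side of any dependency, so M must belong to every candidate key.
{M}⁺ = {M}, which is not all of the schema, so we must add further attributes.
{C, M}⁺: CM→DGJ adds D, G, J → {C, D, G, J, M}.
{D, J, M}⁺: DJM→CG adds C, G → {C, D, G, J, M}.
{G, J, M}⁺: GJM→D adds D; DJM→CG adds C → {C, D, G, J, M}.

{C, M}, {D, J, M}, {G, J, M}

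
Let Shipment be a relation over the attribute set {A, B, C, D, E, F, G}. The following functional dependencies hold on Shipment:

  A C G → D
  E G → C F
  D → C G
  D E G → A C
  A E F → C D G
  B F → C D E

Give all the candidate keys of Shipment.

{B, F}, {B, D, E}, {B, E, G}

Attribute B never appears on the right-hand side of any dependency, so B must belong to every candidate key.
{B}⁺ = {B}, which is not all of the schema, so we must add further attributes.
{B, F}⁺: BF→CDE adds C, D, E; D→CG adds G; DEG→AC adds A → {A, B, C, D, E, F, G}.
{B, D, E}⁺: D→CG adds C, G; DEG→AC adds A; EG→CF adds F → {A, B, C, D, E, F, G}.
{B, E, G}⁺: EG→CF adds C, F; BF→CDE adds D; DEG→AC adds A → {A, B, C, D, E, F, G}.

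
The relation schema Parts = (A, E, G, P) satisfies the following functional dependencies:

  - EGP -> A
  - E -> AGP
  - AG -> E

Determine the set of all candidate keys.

{E}⁺: E→AGP adds A, G, P → {A, E, G, P}.
{A, G}⁺: AG→E adds E; E→AGP adds P → {A, E, G, P}. Minimal: {G}⁺ = {G}; {A}⁺ = {A} — none reach the full schema.

(E), (A, G)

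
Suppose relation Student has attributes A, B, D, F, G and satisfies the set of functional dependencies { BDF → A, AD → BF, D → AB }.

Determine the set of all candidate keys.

Attributes D, G never appear on any right-hand side, so every candidate key must contain {D, G}.
{D, G}⁺ = {A, B, D, F, G}, which is all of the schema, so {D, G} is the only candidate key.

{D, G}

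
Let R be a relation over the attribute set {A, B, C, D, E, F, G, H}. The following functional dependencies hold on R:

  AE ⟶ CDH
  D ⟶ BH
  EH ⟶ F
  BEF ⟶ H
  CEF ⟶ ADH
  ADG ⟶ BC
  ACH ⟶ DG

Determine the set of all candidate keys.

(A, E), (C, D, E), (C, E, F), (C, E, H)

Attribute E never appears on the right-hand side of any dependency, so E must belong to every candidate key.
{E}⁺ = {E}, which is not all of the schema, so we must add further attributes.
{A, E}⁺: AE→CDH adds C, D, H; D→BH adds B; EH→F adds F; ACH→DG adds G → {A, B, C, D, E, F, G, H}. Minimal: {E}⁺ = {E}; {A}⁺ = {A} — none reach the full schema.
{C, D, E}⁺: D→BH adds B, H; EH→F adds F; CEF→ADH adds A; ACH→DG adds G → {A, B, C, D, E, F, G, H}. Minimal: {D, E}⁺ = {B, D, E, F, H}; {C, E}⁺ = {C, E}; {C, D}⁺ = {B, C, D, H} — none reach the full schema.
{C, E, F}⁺: CEF→ADH adds A, D, H; ACH→DG adds G; D→BH adds B → {A, B, C, D, E, F, G, H}. Minimal: {E, F}⁺ = {E, F}; {C, F}⁺ = {C, F}; {C, E}⁺ = {C, E} — none reach the full schema.
{C, E, H}⁺: EH→F adds F; CEF→ADH adds A, D; ACH→DG adds G; D→BH adds B → {A, B, C, D, E, F, G, H}. Minimal: {E, H}⁺ = {E, F, H}; {C, H}⁺ = {C, H}; {C, E}⁺ = {C, E} — none reach the full schema.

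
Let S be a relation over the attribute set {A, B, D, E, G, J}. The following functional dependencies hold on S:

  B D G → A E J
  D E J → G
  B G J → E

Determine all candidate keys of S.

{B, D, G}, {B, D, E, J}

{B, D, G}⁺: BDG→AEJ adds A, E, J → {A, B, D, E, G, J}.
{B, D, E, J}⁺: DEJ→G adds G; BDG→AEJ adds A → {A, B, D, E, G, J}.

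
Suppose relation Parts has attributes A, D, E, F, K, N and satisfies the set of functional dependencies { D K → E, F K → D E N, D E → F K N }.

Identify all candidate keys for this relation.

Attribute A never appears on the right-hand side of any dependency, so A must belong to every candidate key.
{A}⁺ = {A}, which is not all of the schema, so we must add further attributes.
{A, D, E}⁺: DE→FKN adds F, K, N → {A, D, E, F, K, N}. Minimal: {D, E}⁺ = {D, E, F, K, N}; {A, E}⁺ = {A, E}; {A, D}⁺ = {A, D} — none reach the full schema.
{A, D, K}⁺: DK→E adds E; DE→FKN adds F, N → {A, D, E, F, K, N}. Minimal: {D, K}⁺ = {D, E, F, K, N}; {A, K}⁺ = {A, K}; {A, D}⁺ = {A, D} — none reach the full schema.
{A, F, K}⁺: FK→DEN adds D, E, N → {A, D, E, F, K, N}. Minimal: {F, K}⁺ = {D, E, F, K, N}; {A, K}⁺ = {A, K}; {A, F}⁺ = {A, F} — none reach the full schema.
Any other superkey contains one of these as a subset, so there are no further candidate keys.

ADE, ADK, AFK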